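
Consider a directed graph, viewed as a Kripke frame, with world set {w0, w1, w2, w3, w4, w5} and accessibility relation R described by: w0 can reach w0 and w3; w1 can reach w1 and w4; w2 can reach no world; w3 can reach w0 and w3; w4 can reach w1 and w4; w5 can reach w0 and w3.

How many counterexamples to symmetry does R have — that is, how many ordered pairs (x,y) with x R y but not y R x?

Enumerating: (w5,w0), (w5,w3).

2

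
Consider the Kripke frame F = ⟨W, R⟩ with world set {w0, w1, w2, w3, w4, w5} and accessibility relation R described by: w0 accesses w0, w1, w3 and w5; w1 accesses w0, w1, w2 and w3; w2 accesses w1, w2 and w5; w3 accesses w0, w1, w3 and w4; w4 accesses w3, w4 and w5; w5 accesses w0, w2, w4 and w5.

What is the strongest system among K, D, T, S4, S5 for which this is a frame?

Serial (axiom D): yes — every world has a successor (e.g. w0 R w0).
Reflexive (axiom T): yes — every world is R-related to itself.
Transitive (axiom 4): no — w0 R w1 and w1 R w2, but not w0 R w2.
Euclidean (axiom 5): no — w0 R w1 and w0 R w5, but not w1 R w5.
So F validates K, D, T; S4 would additionally require R to be transitive. The strongest is T.

T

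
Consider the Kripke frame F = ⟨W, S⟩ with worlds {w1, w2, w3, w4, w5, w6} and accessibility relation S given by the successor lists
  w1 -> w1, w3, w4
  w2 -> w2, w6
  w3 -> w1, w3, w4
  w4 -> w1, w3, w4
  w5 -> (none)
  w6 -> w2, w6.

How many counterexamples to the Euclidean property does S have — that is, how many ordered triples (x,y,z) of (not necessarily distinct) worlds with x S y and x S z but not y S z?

S is Euclidean; there are no such tuples.

0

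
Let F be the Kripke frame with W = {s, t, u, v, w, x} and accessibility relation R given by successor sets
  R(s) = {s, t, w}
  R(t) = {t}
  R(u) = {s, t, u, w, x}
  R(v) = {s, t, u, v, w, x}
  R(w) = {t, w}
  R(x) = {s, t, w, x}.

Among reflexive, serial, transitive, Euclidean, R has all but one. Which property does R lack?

Euclidean

Reflexive: yes — every world is R-related to itself.
Serial: yes — every world has a successor (e.g. s R s).
Transitive: yes — every two-step R-path is closed by a direct edge.
Euclidean: no — s R t and s R w, but not t R w.
Only Euclidean fails.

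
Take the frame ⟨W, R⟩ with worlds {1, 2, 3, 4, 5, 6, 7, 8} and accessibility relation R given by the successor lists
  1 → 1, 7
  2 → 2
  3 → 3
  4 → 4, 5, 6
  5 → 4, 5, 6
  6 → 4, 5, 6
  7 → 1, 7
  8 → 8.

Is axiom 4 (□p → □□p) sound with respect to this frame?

Axiom 4 corresponds to the accessibility relation being transitive.
Transitive: yes — every two-step R-path is closed by a direct edge.

Yes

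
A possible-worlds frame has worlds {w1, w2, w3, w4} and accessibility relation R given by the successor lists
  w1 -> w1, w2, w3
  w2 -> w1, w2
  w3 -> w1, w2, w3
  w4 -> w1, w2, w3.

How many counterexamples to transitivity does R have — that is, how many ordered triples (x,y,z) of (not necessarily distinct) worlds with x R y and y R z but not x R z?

Enumerating: (w2,w1,w3).

1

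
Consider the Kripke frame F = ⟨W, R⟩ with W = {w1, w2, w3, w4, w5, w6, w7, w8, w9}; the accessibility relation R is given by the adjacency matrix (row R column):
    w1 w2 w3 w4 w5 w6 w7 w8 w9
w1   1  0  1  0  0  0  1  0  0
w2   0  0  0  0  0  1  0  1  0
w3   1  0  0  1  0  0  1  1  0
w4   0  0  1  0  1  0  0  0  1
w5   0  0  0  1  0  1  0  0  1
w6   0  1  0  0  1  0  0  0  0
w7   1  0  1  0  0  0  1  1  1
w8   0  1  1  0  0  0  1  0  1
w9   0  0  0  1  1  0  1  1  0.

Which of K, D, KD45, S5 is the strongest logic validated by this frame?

D

Serial (axiom D): yes — every world has a successor (e.g. w1 R w1).
Euclidean (axiom 5): no — w2 R w6 and w2 R w8, but not w6 R w8.
Transitive (axiom 4): no — w1 R w3 and w3 R w4, but not w1 R w4.
Reflexive (axiom T): no — w2 is not related to itself.
So F validates K, D; KD45 would additionally require R to be Euclidean and transitive. The strongest is D.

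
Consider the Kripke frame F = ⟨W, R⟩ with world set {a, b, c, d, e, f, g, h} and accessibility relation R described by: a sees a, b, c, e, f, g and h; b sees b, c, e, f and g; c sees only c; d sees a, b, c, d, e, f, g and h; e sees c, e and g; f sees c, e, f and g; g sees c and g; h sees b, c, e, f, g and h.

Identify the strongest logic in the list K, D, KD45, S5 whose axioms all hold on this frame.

D

Serial (axiom D): yes — every world has a successor (e.g. a R a).
Euclidean (axiom 5): no — a R b and a R h, but not b R h.
Transitive (axiom 4): yes — every two-step R-path is closed by a direct edge.
Reflexive (axiom T): yes — every world is R-related to itself.
So F validates K, D; KD45 would additionally require R to be Euclidean. The strongest is D.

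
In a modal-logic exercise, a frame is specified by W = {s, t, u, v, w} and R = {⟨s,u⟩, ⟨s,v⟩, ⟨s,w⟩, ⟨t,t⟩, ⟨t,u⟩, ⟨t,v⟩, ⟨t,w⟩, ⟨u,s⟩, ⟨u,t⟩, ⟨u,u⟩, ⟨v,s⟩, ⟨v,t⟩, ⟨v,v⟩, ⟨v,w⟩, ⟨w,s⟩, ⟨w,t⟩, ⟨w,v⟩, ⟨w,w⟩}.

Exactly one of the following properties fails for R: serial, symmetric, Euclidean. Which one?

Euclidean

Serial: yes — every world has a successor (e.g. s R u).
Symmetric: yes — every pair in R has its reverse in R.
Euclidean: no — s R u and s R v, but not u R v.
Only Euclidean fails.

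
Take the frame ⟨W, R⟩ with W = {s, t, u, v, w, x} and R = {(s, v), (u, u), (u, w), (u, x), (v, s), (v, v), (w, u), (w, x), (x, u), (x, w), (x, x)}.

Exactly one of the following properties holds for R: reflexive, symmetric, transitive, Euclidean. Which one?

Reflexive: no — s is not related to itself.
Symmetric: yes — every pair in R has its reverse in R.
Transitive: no — s R v and v R s, but not s R s.
Euclidean: no — u R w and u R w, but not w R w.
Only symmetric holds.

symmetric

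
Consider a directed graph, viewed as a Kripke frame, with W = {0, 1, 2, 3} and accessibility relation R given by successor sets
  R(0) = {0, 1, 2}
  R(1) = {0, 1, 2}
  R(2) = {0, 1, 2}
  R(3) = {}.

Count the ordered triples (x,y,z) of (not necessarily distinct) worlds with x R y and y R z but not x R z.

R is transitive; there are no such tuples.

0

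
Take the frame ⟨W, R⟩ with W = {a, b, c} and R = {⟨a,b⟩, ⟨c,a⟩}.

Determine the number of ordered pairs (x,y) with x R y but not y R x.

2

Enumerating: (a,b), (c,a).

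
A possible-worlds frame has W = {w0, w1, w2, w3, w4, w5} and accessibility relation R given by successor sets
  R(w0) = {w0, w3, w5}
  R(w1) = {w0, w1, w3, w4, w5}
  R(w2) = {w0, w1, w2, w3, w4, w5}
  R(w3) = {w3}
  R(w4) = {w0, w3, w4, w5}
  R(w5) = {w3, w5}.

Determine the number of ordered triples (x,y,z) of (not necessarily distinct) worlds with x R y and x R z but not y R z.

35

Enumerating: (w0,w3,w0), (w0,w3,w5), (w0,w5,w0), (w1,w0,w1), (w1,w0,w4), (w1,w3,w0), (w1,w3,w1), (w1,w3,w4), (w1,w3,w5), (w1,w4,w1), (w1,w5,w0), (w1,w5,w1), … and 23 more.
Total: 35.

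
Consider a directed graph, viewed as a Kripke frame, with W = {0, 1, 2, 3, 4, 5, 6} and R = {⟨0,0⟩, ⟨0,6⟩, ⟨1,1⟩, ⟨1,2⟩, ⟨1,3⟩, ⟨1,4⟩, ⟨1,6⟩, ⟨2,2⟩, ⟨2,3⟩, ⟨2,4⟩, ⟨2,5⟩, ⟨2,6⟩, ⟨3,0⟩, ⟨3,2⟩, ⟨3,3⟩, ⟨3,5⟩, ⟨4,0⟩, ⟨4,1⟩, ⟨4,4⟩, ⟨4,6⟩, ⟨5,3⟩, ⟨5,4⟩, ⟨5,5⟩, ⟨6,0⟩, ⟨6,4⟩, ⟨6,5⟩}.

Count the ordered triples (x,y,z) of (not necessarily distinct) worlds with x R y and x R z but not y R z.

Enumerating: (0,6,6), (1,2,1), (1,3,1), (1,3,4), (1,3,6), (1,4,2), (1,4,3), (1,6,1), (1,6,2), (1,6,3), (1,6,6), (2,3,4), … and 27 more.
Total: 39.

39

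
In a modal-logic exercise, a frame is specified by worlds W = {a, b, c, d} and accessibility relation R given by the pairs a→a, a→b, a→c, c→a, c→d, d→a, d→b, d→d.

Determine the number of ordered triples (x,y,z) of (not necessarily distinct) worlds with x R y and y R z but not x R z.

5

Enumerating: (a,c,d), (c,a,b), (c,a,c), (c,d,b), (d,a,c).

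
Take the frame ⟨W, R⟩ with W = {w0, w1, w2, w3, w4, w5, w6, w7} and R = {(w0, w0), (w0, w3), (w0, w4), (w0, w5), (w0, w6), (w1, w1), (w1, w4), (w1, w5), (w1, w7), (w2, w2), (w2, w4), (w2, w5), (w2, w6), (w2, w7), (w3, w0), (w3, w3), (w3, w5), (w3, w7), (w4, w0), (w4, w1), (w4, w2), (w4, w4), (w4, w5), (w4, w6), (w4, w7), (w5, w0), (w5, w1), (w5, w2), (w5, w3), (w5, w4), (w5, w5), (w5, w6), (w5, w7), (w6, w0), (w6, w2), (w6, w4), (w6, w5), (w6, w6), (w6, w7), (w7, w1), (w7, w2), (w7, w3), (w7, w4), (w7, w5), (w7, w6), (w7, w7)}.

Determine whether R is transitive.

Transitive: no — w0 R w3 and w3 R w7, but not w0 R w7.

No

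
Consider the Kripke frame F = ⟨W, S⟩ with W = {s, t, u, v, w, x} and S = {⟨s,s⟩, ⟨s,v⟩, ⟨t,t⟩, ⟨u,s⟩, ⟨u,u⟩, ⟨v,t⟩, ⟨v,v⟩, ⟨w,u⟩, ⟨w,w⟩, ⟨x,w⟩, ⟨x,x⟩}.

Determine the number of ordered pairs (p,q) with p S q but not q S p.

5

Enumerating: (s,v), (u,s), (v,t), (w,u), (x,w).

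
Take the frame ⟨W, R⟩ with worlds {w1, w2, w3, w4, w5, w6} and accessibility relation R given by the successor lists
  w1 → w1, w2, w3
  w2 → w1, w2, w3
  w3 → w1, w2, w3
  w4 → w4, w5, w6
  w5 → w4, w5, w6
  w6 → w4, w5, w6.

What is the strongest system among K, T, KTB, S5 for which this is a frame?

Reflexive (axiom T): yes — every world is R-related to itself.
Symmetric (axiom B): yes — every pair in R has its reverse in R.
Euclidean (axiom 5): yes — any two successors of a common world are R-related.
So F validates K, T, KTB, S5. The strongest is S5.

S5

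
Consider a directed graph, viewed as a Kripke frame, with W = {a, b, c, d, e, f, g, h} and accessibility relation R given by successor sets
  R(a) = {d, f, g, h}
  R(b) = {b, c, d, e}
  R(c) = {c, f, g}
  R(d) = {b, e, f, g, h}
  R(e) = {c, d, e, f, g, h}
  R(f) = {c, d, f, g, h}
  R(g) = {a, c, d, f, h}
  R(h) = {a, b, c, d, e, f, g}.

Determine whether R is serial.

Yes

Serial: yes — every world has a successor (e.g. a R d).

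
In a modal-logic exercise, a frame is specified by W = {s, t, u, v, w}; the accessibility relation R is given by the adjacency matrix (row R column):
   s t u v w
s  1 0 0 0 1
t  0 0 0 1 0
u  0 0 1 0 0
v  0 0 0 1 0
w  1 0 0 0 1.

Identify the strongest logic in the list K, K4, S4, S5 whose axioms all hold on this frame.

K4

Transitive (axiom 4): yes — every two-step R-path is closed by a direct edge.
Reflexive (axiom T): no — t is not related to itself.
Euclidean (axiom 5): yes — any two successors of a common world are R-related.
So F validates K, K4; S4 would additionally require R to be reflexive. The strongest is K4.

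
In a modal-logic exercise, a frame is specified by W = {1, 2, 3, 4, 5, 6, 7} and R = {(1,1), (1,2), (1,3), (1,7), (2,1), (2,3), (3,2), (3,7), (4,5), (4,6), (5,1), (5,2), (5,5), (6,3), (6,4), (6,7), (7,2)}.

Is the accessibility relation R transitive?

Transitive: no — 2 R 1 and 1 R 7, but not 2 R 7.

No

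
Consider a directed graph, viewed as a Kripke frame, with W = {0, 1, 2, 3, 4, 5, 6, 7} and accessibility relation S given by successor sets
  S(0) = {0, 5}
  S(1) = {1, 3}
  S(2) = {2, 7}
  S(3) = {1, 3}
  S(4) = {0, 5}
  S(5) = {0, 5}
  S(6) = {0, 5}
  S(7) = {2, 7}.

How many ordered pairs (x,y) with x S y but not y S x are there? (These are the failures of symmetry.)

4

Enumerating: (4,0), (4,5), (6,0), (6,5).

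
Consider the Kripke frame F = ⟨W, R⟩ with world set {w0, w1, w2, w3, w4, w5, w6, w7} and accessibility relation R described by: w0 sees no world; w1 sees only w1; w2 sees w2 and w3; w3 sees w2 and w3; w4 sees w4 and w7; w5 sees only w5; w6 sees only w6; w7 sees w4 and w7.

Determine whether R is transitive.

Transitive: yes — every two-step R-path is closed by a direct edge.

Yes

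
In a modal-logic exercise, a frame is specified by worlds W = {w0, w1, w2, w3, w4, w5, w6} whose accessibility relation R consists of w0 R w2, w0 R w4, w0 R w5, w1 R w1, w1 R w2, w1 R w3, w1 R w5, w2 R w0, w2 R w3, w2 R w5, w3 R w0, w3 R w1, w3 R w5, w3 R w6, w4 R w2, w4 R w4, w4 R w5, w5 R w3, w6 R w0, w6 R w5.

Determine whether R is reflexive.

No

Reflexive: no — w0 is not related to itself.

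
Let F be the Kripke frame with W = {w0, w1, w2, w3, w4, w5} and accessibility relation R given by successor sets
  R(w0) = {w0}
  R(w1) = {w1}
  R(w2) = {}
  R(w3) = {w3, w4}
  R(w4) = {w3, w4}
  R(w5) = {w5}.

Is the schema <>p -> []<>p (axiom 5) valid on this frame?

Yes

Axiom 5 corresponds to the accessibility relation being Euclidean.
Euclidean: yes — any two successors of a common world are R-related.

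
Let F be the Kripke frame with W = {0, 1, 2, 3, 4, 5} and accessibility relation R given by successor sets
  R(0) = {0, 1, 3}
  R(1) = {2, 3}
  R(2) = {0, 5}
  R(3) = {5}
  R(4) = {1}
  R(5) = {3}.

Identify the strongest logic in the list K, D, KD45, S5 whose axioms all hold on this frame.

D

Serial (axiom D): yes — every world has a successor (e.g. 0 R 0).
Euclidean (axiom 5): no — 0 R 3 and 0 R 1, but not 3 R 1.
Transitive (axiom 4): no — 0 R 1 and 1 R 2, but not 0 R 2.
Reflexive (axiom T): no — 1 is not related to itself.
So F validates K, D; KD45 would additionally require R to be Euclidean and transitive. The strongest is D.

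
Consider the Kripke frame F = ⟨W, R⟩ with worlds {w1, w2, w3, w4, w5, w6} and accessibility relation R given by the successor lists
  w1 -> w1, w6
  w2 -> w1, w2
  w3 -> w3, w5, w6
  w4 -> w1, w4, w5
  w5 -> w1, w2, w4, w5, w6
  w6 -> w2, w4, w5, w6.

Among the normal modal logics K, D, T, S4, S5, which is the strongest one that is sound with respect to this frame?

T

Serial (axiom D): yes — every world has a successor (e.g. w1 R w1).
Reflexive (axiom T): yes — every world is R-related to itself.
Transitive (axiom 4): no — w1 R w6 and w6 R w2, but not w1 R w2.
Euclidean (axiom 5): no — w4 R w1 and w4 R w5, but not w1 R w5.
So F validates K, D, T; S4 would additionally require R to be transitive. The strongest is T.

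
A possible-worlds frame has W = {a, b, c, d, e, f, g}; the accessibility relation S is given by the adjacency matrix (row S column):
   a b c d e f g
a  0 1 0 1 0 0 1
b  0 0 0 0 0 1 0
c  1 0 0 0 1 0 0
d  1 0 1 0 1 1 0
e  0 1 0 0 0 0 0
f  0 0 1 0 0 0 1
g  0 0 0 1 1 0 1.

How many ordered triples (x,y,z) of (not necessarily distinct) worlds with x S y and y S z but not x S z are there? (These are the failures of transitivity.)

Enumerating: (a,b,f), (a,d,a), (a,d,c), (a,d,e), (a,d,f), (a,g,e), (b,f,c), (b,f,g), (c,a,b), (c,a,d), (c,a,g), (c,e,b), … and 14 more.
Total: 26.

26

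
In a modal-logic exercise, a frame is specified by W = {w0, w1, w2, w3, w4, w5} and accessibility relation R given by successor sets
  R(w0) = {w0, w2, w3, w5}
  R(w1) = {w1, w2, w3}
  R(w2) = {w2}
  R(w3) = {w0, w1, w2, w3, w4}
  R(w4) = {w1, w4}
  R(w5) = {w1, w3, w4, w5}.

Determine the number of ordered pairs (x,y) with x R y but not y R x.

Enumerating: (w0,w2), (w0,w5), (w1,w2), (w3,w2), (w3,w4), (w4,w1), (w5,w1), (w5,w3), (w5,w4).

9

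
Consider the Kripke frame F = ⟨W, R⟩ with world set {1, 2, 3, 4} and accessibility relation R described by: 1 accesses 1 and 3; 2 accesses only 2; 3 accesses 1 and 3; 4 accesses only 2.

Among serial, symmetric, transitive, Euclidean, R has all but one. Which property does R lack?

Serial: yes — every world has a successor (e.g. 1 R 1).
Symmetric: no — 4 R 2 but not 2 R 4.
Transitive: yes — every two-step R-path is closed by a direct edge.
Euclidean: yes — any two successors of a common world are R-related.
Only symmetric fails.

symmetric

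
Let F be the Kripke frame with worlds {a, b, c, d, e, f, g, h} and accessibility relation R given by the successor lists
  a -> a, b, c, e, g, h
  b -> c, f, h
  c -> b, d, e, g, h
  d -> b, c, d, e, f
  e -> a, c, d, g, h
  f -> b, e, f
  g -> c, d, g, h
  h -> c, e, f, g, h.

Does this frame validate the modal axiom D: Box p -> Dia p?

The schema D characterises exactly the serial frames.
Serial: yes — every world has a successor (e.g. a R a).

Yes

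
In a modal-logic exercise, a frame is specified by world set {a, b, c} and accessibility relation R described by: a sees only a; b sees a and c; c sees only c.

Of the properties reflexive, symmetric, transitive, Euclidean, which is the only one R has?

Reflexive: no — b is not related to itself.
Symmetric: no — b R a but not a R b.
Transitive: yes — every two-step R-path is closed by a direct edge.
Euclidean: no — b R a and b R c, but not a R c.
Only transitive holds.

transitive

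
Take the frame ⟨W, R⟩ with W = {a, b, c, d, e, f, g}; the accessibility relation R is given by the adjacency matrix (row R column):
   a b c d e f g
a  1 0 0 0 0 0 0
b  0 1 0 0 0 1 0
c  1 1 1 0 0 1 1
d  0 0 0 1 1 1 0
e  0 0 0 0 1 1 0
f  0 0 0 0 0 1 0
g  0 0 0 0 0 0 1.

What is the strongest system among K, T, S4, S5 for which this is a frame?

S4

Reflexive (axiom T): yes — every world is R-related to itself.
Transitive (axiom 4): yes — every two-step R-path is closed by a direct edge.
Euclidean (axiom 5): no — c R a and c R b, but not a R b.
So F validates K, T, S4; S5 would additionally require R to be Euclidean. The strongest is S4.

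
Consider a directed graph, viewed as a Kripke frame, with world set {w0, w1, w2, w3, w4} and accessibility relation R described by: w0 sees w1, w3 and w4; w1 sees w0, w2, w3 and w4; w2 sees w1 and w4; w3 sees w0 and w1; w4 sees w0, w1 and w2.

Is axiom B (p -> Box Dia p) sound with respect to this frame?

Yes

The schema B characterises exactly the symmetric frames.
Symmetric: yes — every pair in R has its reverse in R.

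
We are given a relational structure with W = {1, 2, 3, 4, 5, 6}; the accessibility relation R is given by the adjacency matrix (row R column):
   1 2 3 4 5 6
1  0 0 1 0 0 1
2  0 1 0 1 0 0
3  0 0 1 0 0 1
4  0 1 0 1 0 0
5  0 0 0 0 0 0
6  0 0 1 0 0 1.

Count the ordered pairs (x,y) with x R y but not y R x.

2

Enumerating: (1,3), (1,6).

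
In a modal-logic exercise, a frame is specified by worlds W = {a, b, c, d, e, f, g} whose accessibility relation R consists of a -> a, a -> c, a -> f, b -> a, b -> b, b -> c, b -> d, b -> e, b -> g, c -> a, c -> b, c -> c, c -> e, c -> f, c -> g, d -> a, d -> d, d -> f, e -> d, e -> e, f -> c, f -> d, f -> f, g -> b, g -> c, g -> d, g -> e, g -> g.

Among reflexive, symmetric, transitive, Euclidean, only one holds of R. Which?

Reflexive: yes — every world is R-related to itself.
Symmetric: no — a R f but not f R a.
Transitive: no — a R c and c R b, but not a R b.
Euclidean: no — b R a and b R d, but not a R d.
Only reflexive holds.

reflexive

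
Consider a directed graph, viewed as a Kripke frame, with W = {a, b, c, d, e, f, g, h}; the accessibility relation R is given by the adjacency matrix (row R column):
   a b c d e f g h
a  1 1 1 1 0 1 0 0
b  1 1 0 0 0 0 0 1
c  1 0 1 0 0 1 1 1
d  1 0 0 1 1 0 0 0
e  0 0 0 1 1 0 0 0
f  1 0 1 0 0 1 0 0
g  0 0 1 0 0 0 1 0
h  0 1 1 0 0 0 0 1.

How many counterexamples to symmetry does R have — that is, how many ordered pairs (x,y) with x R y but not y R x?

0

R is symmetric; there are no such tuples.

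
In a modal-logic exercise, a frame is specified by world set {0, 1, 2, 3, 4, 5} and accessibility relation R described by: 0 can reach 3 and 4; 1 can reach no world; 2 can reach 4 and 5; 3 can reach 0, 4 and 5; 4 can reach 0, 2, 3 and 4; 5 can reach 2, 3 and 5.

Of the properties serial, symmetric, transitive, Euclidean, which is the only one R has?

Serial: no — 1 has no R-successor.
Symmetric: yes — every pair in R has its reverse in R.
Transitive: no — 0 R 3 and 3 R 5, but not 0 R 5.
Euclidean: no — 2 R 4 and 2 R 5, but not 4 R 5.
Only symmetric holds.

symmetric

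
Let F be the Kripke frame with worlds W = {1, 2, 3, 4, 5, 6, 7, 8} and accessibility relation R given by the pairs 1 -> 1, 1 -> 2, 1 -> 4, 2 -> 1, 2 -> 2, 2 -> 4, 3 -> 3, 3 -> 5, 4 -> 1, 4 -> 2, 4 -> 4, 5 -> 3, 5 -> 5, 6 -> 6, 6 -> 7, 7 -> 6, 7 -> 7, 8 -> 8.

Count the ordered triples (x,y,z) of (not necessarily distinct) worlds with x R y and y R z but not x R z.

R is transitive; there are no such tuples.

0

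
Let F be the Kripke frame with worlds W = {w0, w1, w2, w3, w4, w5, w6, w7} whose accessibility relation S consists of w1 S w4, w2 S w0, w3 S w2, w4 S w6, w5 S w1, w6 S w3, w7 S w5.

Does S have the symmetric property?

Symmetric: no — w1 S w4 but not w4 S w1.

No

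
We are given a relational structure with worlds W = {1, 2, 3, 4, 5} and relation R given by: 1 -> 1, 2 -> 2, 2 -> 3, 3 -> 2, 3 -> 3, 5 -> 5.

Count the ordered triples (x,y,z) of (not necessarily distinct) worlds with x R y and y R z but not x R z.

R is transitive; there are no such tuples.

0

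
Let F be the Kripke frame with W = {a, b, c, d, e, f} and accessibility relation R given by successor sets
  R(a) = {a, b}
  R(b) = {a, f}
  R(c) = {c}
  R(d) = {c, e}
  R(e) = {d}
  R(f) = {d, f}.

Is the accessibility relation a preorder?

Reflexive: no — b is not related to itself.
Transitive: no — a R b and b R f, but not a R f.
So R is not a preorder.

No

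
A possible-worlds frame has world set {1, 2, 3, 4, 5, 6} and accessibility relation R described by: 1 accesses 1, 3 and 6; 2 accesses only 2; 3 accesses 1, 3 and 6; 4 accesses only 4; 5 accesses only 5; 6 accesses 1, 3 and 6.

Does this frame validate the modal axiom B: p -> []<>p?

Yes

By correspondence theory, B is valid on a frame iff R is symmetric.
Symmetric: yes — every pair in R has its reverse in R.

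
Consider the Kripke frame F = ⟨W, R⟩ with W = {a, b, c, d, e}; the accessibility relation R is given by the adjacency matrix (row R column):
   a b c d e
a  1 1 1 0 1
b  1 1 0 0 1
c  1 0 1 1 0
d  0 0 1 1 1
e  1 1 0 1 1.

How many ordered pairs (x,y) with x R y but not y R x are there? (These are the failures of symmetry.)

0

R is symmetric; there are no such tuples.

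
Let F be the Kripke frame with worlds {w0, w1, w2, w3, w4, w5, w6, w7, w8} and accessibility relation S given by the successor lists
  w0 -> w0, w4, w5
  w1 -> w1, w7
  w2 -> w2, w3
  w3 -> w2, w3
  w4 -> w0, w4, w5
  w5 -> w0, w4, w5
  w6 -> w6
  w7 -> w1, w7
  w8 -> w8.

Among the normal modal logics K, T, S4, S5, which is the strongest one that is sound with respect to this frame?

Reflexive (axiom T): yes — every world is S-related to itself.
Transitive (axiom 4): yes — every two-step S-path is closed by a direct edge.
Euclidean (axiom 5): yes — any two successors of a common world are S-related.
So F validates K, T, S4, S5. The strongest is S5.

S5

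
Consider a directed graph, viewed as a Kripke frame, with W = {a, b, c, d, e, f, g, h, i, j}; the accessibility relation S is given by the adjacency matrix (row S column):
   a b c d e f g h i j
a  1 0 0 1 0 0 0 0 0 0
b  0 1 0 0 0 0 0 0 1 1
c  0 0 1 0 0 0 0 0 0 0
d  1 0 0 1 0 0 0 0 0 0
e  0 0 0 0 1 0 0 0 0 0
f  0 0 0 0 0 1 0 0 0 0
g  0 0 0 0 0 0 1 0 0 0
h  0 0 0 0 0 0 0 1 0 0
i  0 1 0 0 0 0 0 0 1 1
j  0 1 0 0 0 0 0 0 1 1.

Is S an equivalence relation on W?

Yes

Reflexive: yes — every world is S-related to itself.
Symmetric: yes — every pair in S has its reverse in S.
Transitive: yes — every two-step S-path is closed by a direct edge.
So S is an equivalence relation.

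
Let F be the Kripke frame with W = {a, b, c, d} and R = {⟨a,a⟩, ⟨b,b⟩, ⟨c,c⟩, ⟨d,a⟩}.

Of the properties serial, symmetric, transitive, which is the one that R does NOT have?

symmetric

Serial: yes — every world has a successor (e.g. a R a).
Symmetric: no — d R a but not a R d.
Transitive: yes — every two-step R-path is closed by a direct edge.
Only symmetric fails.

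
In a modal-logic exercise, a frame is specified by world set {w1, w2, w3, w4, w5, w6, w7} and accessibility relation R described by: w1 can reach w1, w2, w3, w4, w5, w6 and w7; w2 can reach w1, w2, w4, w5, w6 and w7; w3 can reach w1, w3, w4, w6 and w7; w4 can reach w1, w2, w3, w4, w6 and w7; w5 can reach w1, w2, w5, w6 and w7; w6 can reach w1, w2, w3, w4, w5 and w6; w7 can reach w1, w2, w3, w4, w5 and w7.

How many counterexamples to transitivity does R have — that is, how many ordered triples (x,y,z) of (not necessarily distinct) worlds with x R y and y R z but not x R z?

32

Enumerating: (w2,w1,w3), (w2,w4,w3), (w2,w6,w3), (w2,w7,w3), (w3,w1,w2), (w3,w1,w5), (w3,w4,w2), (w3,w6,w2), (w3,w6,w5), (w3,w7,w2), (w3,w7,w5), (w4,w1,w5), … and 20 more.
Total: 32.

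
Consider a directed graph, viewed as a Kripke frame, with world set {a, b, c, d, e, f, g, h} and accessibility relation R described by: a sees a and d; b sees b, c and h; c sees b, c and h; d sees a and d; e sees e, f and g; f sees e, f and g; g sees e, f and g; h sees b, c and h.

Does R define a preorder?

Yes

Reflexive: yes — every world is R-related to itself.
Transitive: yes — every two-step R-path is closed by a direct edge.
So R is a preorder.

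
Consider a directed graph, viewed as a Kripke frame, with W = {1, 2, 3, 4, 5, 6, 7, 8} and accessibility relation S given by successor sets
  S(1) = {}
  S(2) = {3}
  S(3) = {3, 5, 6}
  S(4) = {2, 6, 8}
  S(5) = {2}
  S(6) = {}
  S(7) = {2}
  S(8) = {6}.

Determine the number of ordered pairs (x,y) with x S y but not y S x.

Enumerating: (2,3), (3,5), (3,6), (4,2), (4,6), (4,8), (5,2), (7,2), (8,6).

9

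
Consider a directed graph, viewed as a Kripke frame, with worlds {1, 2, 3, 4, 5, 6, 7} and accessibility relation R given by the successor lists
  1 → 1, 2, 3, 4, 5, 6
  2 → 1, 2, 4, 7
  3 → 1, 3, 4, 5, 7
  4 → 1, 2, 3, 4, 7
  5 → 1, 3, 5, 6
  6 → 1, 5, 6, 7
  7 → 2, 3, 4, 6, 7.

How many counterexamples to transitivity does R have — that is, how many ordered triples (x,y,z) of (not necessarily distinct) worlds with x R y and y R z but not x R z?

Enumerating: (1,2,7), (1,3,7), (1,4,7), (1,6,7), (2,1,3), (2,1,5), (2,1,6), (2,4,3), (2,7,3), (2,7,6), (3,1,2), (3,1,6), … and 26 more.
Total: 38.

38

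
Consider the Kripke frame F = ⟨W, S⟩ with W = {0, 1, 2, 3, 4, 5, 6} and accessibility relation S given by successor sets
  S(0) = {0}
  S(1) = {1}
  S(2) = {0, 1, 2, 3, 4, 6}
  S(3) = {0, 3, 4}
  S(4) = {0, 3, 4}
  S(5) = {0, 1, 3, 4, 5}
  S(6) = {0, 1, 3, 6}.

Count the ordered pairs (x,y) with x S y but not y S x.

14

Enumerating: (2,0), (2,1), (2,3), (2,4), (2,6), (3,0), (4,0), (5,0), (5,1), (5,3), (5,4), (6,0), (6,1), (6,3).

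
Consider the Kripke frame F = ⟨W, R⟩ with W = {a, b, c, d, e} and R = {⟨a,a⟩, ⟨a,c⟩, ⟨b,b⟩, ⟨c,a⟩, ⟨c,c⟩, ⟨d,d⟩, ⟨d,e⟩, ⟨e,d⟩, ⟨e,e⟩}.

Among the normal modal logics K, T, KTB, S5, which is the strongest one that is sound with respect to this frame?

Reflexive (axiom T): yes — every world is R-related to itself.
Symmetric (axiom B): yes — every pair in R has its reverse in R.
Euclidean (axiom 5): yes — any two successors of a common world are R-related.
So F validates K, T, KTB, S5. The strongest is S5.

S5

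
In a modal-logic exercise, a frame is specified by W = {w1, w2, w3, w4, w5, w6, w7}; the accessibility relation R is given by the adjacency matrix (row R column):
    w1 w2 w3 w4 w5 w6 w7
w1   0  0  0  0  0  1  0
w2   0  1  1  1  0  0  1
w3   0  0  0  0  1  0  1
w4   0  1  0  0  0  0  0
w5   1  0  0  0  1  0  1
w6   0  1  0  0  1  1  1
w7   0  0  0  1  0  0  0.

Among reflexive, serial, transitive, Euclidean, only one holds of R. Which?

Reflexive: no — w1 is not related to itself.
Serial: yes — every world has a successor (e.g. w1 R w6).
Transitive: no — w1 R w6 and w6 R w2, but not w1 R w2.
Euclidean: no — w2 R w3 and w2 R w4, but not w3 R w4.
Only serial holds.

serial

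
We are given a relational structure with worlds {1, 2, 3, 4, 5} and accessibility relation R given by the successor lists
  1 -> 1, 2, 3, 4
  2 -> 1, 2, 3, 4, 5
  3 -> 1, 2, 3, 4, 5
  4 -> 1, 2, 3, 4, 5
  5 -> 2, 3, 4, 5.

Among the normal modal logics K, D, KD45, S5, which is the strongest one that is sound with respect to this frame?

D

Serial (axiom D): yes — every world has a successor (e.g. 1 R 1).
Euclidean (axiom 5): no — 2 R 1 and 2 R 5, but not 1 R 5.
Transitive (axiom 4): no — 1 R 2 and 2 R 5, but not 1 R 5.
Reflexive (axiom T): yes — every world is R-related to itself.
So F validates K, D; KD45 would additionally require R to be Euclidean and transitive. The strongest is D.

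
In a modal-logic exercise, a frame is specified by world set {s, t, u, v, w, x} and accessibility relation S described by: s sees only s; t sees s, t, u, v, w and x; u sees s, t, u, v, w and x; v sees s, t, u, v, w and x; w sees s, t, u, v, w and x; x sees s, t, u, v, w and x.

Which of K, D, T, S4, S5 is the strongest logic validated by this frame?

Serial (axiom D): yes — every world has a successor (e.g. s S s).
Reflexive (axiom T): yes — every world is S-related to itself.
Transitive (axiom 4): yes — every two-step S-path is closed by a direct edge.
Euclidean (axiom 5): no — t S s and t S u, but not s S u.
So F validates K, D, T, S4; S5 would additionally require S to be Euclidean. The strongest is S4.

S4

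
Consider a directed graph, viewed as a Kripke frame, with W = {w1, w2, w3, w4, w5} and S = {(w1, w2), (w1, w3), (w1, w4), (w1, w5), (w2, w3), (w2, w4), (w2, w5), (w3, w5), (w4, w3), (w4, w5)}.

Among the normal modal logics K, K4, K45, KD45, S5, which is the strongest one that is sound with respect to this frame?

K4

Transitive (axiom 4): yes — every two-step S-path is closed by a direct edge.
Euclidean (axiom 5): no — w1 S w3 and w1 S w2, but not w3 S w2.
Serial (axiom D): no — w5 has no S-successor.
Reflexive (axiom T): no — w1 is not related to itself.
So F validates K, K4; K45 would additionally require S to be Euclidean. The strongest is K4.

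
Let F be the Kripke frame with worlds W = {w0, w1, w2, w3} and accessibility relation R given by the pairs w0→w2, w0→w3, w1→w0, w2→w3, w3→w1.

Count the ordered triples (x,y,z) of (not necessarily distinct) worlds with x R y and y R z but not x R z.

5

Enumerating: (w0,w3,w1), (w1,w0,w2), (w1,w0,w3), (w2,w3,w1), (w3,w1,w0).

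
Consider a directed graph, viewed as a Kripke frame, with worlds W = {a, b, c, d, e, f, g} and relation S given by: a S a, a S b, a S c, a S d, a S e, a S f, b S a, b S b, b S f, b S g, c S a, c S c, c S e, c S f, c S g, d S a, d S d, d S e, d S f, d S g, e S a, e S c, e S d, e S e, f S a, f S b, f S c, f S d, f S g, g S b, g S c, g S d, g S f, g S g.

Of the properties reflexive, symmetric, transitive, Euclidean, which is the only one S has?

symmetric

Reflexive: no — f is not related to itself.
Symmetric: yes — every pair in S has its reverse in S.
Transitive: no — a S b and b S g, but not a S g.
Euclidean: no — a S b and a S c, but not b S c.
Only symmetric holds.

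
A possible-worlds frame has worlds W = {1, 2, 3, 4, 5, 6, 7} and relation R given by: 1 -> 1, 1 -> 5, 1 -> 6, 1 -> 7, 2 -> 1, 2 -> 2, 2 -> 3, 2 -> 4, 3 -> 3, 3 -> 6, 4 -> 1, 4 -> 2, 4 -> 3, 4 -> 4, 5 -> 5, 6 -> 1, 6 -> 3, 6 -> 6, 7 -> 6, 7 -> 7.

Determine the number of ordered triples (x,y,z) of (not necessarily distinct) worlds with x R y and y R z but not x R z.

Enumerating: (1,6,3), (2,1,5), (2,1,6), (2,1,7), (2,3,6), (3,6,1), (4,1,5), (4,1,6), (4,1,7), (4,3,6), (6,1,5), (6,1,7), (7,6,1), (7,6,3).

14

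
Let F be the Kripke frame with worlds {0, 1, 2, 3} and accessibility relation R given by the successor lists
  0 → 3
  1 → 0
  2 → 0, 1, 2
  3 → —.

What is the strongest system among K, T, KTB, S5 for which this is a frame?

K

Reflexive (axiom T): no — 0 is not related to itself.
Symmetric (axiom B): no — 0 R 3 but not 3 R 0.
Euclidean (axiom 5): no — 2 R 0 and 2 R 1, but not 0 R 1.
So F validates K; T would additionally require R to be reflexive. The strongest is K.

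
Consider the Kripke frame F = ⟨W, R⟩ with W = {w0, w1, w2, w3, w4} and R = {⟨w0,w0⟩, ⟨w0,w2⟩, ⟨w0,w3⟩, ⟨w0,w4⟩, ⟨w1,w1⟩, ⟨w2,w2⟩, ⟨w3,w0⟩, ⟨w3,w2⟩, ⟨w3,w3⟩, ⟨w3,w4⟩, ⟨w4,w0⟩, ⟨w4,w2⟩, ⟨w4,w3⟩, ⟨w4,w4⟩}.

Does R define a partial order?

Reflexive: yes — every world is R-related to itself.
Transitive: yes — every two-step R-path is closed by a direct edge.
Antisymmetric: no — w0 R w3 and w3 R w0 with w0 ≠ w3.
So R is not a partial order.

No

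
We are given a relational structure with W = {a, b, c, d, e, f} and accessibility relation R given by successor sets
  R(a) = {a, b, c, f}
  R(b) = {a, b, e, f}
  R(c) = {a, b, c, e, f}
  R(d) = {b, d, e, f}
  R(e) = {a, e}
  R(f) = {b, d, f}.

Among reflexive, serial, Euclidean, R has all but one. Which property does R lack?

Reflexive: yes — every world is R-related to itself.
Serial: yes — every world has a successor (e.g. a R a).
Euclidean: no — a R b and a R c, but not b R c.
Only Euclidean fails.

Euclidean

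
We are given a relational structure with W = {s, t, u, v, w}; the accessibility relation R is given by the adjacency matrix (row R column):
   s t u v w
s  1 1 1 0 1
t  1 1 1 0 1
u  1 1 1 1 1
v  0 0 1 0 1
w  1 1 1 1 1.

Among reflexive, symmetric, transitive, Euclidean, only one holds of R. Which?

Reflexive: no — v is not related to itself.
Symmetric: yes — every pair in R has its reverse in R.
Transitive: no — s R u and u R v, but not s R v.
Euclidean: no — u R s and u R v, but not s R v.
Only symmetric holds.

symmetric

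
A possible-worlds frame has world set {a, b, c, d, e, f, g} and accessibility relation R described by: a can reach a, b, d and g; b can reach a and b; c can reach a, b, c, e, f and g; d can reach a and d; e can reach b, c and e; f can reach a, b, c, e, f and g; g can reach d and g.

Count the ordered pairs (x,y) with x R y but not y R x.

Enumerating: (a,g), (c,a), (c,b), (c,g), (e,b), (f,a), (f,b), (f,e), (f,g), (g,d).

10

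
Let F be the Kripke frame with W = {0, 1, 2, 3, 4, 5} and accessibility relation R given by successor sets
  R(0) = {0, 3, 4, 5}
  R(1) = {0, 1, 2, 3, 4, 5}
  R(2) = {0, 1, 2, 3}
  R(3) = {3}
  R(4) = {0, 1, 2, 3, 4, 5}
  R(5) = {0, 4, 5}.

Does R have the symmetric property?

No

Symmetric: no — 0 R 3 but not 3 R 0.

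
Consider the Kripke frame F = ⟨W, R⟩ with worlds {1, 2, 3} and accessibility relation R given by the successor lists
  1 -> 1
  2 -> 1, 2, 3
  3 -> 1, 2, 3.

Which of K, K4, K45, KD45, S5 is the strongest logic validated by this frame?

K4

Transitive (axiom 4): yes — every two-step R-path is closed by a direct edge.
Euclidean (axiom 5): no — 2 R 1 and 2 R 3, but not 1 R 3.
Serial (axiom D): yes — every world has a successor (e.g. 1 R 1).
Reflexive (axiom T): yes — every world is R-related to itself.
So F validates K, K4; K45 would additionally require R to be Euclidean. The strongest is K4.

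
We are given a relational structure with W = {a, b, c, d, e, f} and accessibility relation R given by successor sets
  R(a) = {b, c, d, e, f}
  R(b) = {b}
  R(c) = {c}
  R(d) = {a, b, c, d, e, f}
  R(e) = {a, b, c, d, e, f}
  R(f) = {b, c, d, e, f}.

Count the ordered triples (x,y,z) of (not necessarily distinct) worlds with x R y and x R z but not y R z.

Enumerating: (a,b,c), (a,b,d), (a,b,e), (a,b,f), (a,c,b), (a,c,d), (a,c,e), (a,c,f), (d,a,a), (d,b,a), (d,b,c), (d,b,d), … and 28 more.
Total: 40.

40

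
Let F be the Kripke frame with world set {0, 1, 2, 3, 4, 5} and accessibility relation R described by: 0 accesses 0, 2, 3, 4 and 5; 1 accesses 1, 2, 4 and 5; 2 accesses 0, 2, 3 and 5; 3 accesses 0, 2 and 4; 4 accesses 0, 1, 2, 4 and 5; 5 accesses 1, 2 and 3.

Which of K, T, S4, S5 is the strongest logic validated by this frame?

Reflexive (axiom T): no — 3 is not related to itself.
Transitive (axiom 4): no — 0 R 4 and 4 R 1, but not 0 R 1.
Euclidean (axiom 5): no — 0 R 2 and 0 R 4, but not 2 R 4.
So F validates K; T would additionally require R to be reflexive. The strongest is K.

K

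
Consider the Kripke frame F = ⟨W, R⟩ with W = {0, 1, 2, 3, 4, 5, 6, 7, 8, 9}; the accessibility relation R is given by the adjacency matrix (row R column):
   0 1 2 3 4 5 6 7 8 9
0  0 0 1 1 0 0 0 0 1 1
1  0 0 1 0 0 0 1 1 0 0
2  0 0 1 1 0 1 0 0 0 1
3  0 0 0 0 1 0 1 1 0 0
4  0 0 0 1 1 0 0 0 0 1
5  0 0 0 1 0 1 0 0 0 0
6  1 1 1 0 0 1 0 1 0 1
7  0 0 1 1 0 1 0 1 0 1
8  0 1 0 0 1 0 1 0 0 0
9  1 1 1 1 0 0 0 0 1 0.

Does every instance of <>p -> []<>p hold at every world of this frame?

By correspondence theory, 5 is valid on a frame iff R is Euclidean.
Euclidean: no — 0 R 2 and 0 R 8, but not 2 R 8.

No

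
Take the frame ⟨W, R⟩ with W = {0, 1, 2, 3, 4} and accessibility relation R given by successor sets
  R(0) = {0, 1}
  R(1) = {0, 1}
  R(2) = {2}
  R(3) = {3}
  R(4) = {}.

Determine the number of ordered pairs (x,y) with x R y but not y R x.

R is symmetric; there are no such tuples.

0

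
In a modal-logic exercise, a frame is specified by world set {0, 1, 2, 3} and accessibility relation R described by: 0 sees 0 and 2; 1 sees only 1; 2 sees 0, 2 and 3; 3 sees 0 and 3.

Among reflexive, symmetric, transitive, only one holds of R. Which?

Reflexive: yes — every world is R-related to itself.
Symmetric: no — 2 R 3 but not 3 R 2.
Transitive: no — 0 R 2 and 2 R 3, but not 0 R 3.
Only reflexive holds.

reflexive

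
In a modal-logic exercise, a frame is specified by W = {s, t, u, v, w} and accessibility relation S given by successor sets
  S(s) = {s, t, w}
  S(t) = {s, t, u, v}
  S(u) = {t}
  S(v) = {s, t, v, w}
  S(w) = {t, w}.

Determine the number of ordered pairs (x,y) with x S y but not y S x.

4

Enumerating: (s,w), (v,s), (v,w), (w,t).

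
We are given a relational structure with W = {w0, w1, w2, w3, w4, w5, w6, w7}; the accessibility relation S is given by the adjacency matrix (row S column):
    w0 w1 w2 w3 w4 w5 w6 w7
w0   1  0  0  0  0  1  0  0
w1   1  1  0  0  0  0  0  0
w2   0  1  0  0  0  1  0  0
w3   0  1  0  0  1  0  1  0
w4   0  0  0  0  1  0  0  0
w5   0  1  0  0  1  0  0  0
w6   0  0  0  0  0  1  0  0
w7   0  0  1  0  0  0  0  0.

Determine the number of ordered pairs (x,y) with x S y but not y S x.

11

Enumerating: (w0,w5), (w1,w0), (w2,w1), (w2,w5), (w3,w1), (w3,w4), (w3,w6), (w5,w1), (w5,w4), (w6,w5), (w7,w2).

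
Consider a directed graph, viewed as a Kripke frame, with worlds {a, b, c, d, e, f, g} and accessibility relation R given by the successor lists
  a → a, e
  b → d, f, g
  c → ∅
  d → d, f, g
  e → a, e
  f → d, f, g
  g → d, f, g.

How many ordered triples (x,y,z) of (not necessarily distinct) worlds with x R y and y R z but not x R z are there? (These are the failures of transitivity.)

0

R is transitive; there are no such tuples.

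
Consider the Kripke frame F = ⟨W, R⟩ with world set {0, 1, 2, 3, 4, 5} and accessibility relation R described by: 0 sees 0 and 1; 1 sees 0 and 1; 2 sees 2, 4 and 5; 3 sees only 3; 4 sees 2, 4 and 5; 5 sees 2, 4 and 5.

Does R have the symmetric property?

Yes

Symmetric: yes — every pair in R has its reverse in R.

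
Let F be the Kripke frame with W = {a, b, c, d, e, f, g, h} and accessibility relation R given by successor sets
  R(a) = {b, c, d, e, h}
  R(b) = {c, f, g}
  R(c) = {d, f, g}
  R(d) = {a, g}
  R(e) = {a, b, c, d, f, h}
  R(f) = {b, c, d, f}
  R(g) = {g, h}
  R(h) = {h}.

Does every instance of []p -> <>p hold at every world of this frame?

By correspondence theory, D is valid on a frame iff R is serial.
Serial: yes — every world has a successor (e.g. a R b).

Yes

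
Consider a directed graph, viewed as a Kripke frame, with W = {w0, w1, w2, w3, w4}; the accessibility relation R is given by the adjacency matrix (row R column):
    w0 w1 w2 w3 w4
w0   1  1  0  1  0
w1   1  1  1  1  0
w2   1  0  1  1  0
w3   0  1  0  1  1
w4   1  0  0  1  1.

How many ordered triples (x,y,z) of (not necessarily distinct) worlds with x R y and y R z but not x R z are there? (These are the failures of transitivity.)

Enumerating: (w0,w1,w2), (w0,w3,w4), (w1,w3,w4), (w2,w0,w1), (w2,w3,w1), (w2,w3,w4), (w3,w1,w0), (w3,w1,w2), (w3,w4,w0), (w4,w0,w1), (w4,w3,w1).

11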